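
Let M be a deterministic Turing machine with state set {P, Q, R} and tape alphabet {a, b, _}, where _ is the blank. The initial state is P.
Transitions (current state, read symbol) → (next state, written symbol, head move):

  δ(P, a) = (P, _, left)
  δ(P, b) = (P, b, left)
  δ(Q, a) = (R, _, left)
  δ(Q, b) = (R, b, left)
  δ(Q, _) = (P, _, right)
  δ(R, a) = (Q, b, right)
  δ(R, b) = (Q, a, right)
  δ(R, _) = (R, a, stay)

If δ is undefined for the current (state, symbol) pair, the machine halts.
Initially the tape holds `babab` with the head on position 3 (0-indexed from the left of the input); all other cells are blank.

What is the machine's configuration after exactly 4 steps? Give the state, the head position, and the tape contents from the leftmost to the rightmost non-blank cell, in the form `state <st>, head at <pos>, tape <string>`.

P | _bab[a]b   read a → write _, move left, go to P
P | _ba[b]_b   read b → write b, move left, go to P
P | _b[a]b_b   read a → write _, move left, go to P
P | _[b]_b_b   read b → write b, move left, go to P
P | [_]b_b_b
After 4 steps: state P, head at -1, tape b_b_b.

state P, head at -1, tape b_b_b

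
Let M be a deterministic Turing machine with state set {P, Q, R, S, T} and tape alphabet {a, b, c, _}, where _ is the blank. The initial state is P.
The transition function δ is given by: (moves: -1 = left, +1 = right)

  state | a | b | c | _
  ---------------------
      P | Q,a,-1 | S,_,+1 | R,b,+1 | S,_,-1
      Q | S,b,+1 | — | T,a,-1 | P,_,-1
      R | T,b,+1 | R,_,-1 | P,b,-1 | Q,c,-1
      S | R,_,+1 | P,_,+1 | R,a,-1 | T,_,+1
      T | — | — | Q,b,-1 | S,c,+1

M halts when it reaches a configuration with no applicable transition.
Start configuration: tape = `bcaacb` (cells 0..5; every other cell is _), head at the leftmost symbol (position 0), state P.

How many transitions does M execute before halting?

12

state=P head=0 tape=___[b]caacb   (P,b)→(S,_,+1)
state=S head=1 tape=____[c]aacb   (S,c)→(R,a,-1)
state=R head=0 tape=___[_]aaacb   (R,_)→(Q,c,-1)
state=Q head=-1 tape=__[_]caaacb   (Q,_)→(P,_,-1)
state=P head=-2 tape=_[_]_caaacb   (P,_)→(S,_,-1)
state=S head=-3 tape=[_]__caaacb   (S,_)→(T,_,+1)
state=T head=-2 tape=_[_]_caaacb   (T,_)→(S,c,+1)
state=S head=-1 tape=_c[_]caaacb   (S,_)→(T,_,+1)
state=T head=0 tape=_c_[c]aaacb   (T,c)→(Q,b,-1)
state=Q head=-1 tape=_c[_]baaacb   (Q,_)→(P,_,-1)
state=P head=-2 tape=_[c]_baaacb   (P,c)→(R,b,+1)
state=R head=-1 tape=_b[_]baaacb   (R,_)→(Q,c,-1)
state=Q head=-2 tape=_[b]cbaaacb
M halts after 12 transitions.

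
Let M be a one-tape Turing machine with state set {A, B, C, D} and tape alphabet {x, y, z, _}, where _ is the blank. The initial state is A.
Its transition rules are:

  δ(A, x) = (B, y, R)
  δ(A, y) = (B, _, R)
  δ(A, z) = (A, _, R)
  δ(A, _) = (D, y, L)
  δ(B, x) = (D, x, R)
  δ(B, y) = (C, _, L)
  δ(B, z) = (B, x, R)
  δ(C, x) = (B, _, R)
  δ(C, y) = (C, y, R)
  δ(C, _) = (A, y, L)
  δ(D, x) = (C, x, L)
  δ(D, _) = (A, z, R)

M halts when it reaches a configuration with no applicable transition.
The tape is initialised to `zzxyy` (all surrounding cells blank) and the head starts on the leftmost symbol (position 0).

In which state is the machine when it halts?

A | [z]zxyy   read z → write _, move R, go to A
A | _[z]xyy   read z → write _, move R, go to A
A | __[x]yy   read x → write y, move R, go to B
B | __y[y]y   read y → write _, move L, go to C
C | __[y]_y   read y → write y, move R, go to C
C | __y[_]y   read _ → write y, move L, go to A
A | __[y]yy   read y → write _, move R, go to B
B | ___[y]y   read y → write _, move L, go to C
C | __[_]_y   read _ → write y, move L, go to A
A | _[_]y_y   read _ → write y, move L, go to D
D | [_]yy_y   read _ → write z, move R, go to A
A | z[y]y_y   read y → write _, move R, go to B
B | z_[y]_y   read y → write _, move L, go to C
C | z[_]__y   read _ → write y, move L, go to A
A | [z]y__y   read z → write _, move R, go to A
A | _[y]__y   read y → write _, move R, go to B
B | __[_]_y
No transition is defined for (B, _); M halts in state B.

B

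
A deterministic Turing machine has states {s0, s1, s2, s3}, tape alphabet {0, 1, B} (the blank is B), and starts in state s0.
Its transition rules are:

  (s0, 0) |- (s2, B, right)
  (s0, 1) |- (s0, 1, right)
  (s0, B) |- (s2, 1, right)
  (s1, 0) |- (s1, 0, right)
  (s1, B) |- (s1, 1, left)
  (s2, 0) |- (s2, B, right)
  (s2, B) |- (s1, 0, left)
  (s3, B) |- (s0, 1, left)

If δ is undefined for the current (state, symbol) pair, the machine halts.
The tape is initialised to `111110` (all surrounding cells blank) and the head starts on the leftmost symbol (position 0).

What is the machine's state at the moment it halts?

s0 | [1]11110B   read 1 → write 1, move right, go to s0
s0 | 1[1]1110B   read 1 → write 1, move right, go to s0
s0 | 11[1]110B   read 1 → write 1, move right, go to s0
s0 | 111[1]10B   read 1 → write 1, move right, go to s0
s0 | 1111[1]0B   read 1 → write 1, move right, go to s0
s0 | 11111[0]B   read 0 → write B, move right, go to s2
s2 | 11111B[B]   read B → write 0, move left, go to s1
s1 | 11111[B]0   read B → write 1, move left, go to s1
s1 | 1111[1]10
No transition is defined for (s1, 1); M halts in state s1.

s1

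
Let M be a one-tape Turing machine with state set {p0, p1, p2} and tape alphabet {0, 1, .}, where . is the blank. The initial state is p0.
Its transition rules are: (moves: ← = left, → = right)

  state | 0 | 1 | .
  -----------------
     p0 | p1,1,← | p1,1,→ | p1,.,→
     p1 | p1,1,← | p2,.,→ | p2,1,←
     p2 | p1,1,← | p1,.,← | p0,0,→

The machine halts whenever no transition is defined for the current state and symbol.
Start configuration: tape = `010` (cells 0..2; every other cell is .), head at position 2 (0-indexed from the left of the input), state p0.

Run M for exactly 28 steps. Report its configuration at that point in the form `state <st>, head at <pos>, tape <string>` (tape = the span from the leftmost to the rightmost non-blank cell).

p0 | ......01[0]   read 0 → write 1, move ←, go to p1
p1 | ......0[1]1   read 1 → write ., move →, go to p2
p2 | ......0.[1]   read 1 → write ., move ←, go to p1
p1 | ......0[.].   read . → write 1, move ←, go to p2
p2 | ......[0]1.   read 0 → write 1, move ←, go to p1
p1 | .....[.]11.   read . → write 1, move ←, go to p2
p2 | ....[.]111.   read . → write 0, move →, go to p0
p0 | ....0[1]11.   read 1 → write 1, move →, go to p1
p1 | ....01[1]1.   read 1 → write ., move →, go to p2
p2 | ....01.[1].   read 1 → write ., move ←, go to p1
p1 | ....01[.]..   read . → write 1, move ←, go to p2
p2 | ....0[1]1..   read 1 → write ., move ←, go to p1
p1 | ....[0].1..   read 0 → write 1, move ←, go to p1
p1 | ...[.]1.1..   read . → write 1, move ←, go to p2
p2 | ..[.]11.1..   read . → write 0, move →, go to p0
p0 | ..0[1]1.1..   read 1 → write 1, move →, go to p1
p1 | ..01[1].1..   read 1 → write ., move →, go to p2
p2 | ..01.[.]1..   read . → write 0, move →, go to p0
p0 | ..01.0[1]..   read 1 → write 1, move →, go to p1
p1 | ..01.01[.].   read . → write 1, move ←, go to p2
p2 | ..01.0[1]1.   read 1 → write ., move ←, go to p1
p1 | ..01.[0].1.   read 0 → write 1, move ←, go to p1
p1 | ..01[.]1.1.   read . → write 1, move ←, go to p2
p2 | ..0[1]11.1.   read 1 → write ., move ←, go to p1
p1 | ..[0].11.1.   read 0 → write 1, move ←, go to p1
p1 | .[.]1.11.1.   read . → write 1, move ←, go to p2
p2 | [.]11.11.1.   read . → write 0, move →, go to p0
p0 | 0[1]1.11.1.   read 1 → write 1, move →, go to p1
p1 | 01[1].11.1.
After 28 steps: state p1, head at -4, tape 011.11.1.

state p1, head at -4, tape 011.11.1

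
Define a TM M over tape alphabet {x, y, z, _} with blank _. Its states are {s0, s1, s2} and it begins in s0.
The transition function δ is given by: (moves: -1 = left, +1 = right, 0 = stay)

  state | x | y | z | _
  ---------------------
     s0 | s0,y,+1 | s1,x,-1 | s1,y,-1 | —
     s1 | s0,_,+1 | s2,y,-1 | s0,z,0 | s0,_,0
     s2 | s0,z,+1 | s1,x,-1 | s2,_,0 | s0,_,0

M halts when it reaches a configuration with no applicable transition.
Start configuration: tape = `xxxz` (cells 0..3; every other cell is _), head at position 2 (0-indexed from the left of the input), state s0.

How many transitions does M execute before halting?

state=s0 head=2 tape=xx[x]z   (s0,x)→(s0,y,+1)
state=s0 head=3 tape=xxy[z]   (s0,z)→(s1,y,-1)
state=s1 head=2 tape=xx[y]y   (s1,y)→(s2,y,-1)
state=s2 head=1 tape=x[x]yy   (s2,x)→(s0,z,+1)
state=s0 head=2 tape=xz[y]y   (s0,y)→(s1,x,-1)
state=s1 head=1 tape=x[z]xy   (s1,z)→(s0,z,0)
state=s0 head=1 tape=x[z]xy   (s0,z)→(s1,y,-1)
state=s1 head=0 tape=[x]yxy   (s1,x)→(s0,_,+1)
state=s0 head=1 tape=_[y]xy   (s0,y)→(s1,x,-1)
state=s1 head=0 tape=[_]xxy   (s1,_)→(s0,_,0)
state=s0 head=0 tape=[_]xxy
M halts after 10 transitions.

10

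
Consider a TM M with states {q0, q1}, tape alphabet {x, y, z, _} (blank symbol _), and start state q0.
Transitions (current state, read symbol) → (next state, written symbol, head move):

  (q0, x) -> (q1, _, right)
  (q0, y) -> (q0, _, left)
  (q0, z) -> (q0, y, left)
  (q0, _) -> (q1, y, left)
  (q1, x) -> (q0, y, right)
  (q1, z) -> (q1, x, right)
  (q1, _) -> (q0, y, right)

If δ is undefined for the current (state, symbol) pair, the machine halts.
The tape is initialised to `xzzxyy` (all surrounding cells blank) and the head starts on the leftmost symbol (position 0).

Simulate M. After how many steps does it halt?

9

q0 | [x]zzxyy   read x → write _, move right, go to q1
q1 | _[z]zxyy   read z → write x, move right, go to q1
q1 | _x[z]xyy   read z → write x, move right, go to q1
q1 | _xx[x]yy   read x → write y, move right, go to q0
q0 | _xxy[y]y   read y → write _, move left, go to q0
q0 | _xx[y]_y   read y → write _, move left, go to q0
q0 | _x[x]__y   read x → write _, move right, go to q1
q1 | _x_[_]_y   read _ → write y, move right, go to q0
q0 | _x_y[_]y   read _ → write y, move left, go to q1
q1 | _x_[y]yy
M halts after 9 transitions.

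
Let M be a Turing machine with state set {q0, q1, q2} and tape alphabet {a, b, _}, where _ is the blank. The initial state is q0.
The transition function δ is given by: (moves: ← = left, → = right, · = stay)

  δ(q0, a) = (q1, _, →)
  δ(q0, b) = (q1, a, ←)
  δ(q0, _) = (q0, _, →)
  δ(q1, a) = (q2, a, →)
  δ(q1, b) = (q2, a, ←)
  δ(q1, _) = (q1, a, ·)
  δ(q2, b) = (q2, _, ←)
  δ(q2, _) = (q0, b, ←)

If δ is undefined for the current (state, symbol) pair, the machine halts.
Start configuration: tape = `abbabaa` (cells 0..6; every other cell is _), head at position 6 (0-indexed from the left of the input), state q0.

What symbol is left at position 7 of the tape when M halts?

a

state=q0 head=6 tape=abbaba[a]__   (q0,a)→(q1,_,→)
state=q1 head=7 tape=abbaba_[_]_   (q1,_)→(q1,a,·)
state=q1 head=7 tape=abbaba_[a]_   (q1,a)→(q2,a,→)
state=q2 head=8 tape=abbaba_a[_]   (q2,_)→(q0,b,←)
state=q0 head=7 tape=abbaba_[a]b   (q0,a)→(q1,_,→)
state=q1 head=8 tape=abbaba__[b]   (q1,b)→(q2,a,←)
state=q2 head=7 tape=abbaba_[_]a   (q2,_)→(q0,b,←)
state=q0 head=6 tape=abbaba[_]ba   (q0,_)→(q0,_,→)
state=q0 head=7 tape=abbaba_[b]a   (q0,b)→(q1,a,←)
state=q1 head=6 tape=abbaba[_]aa   (q1,_)→(q1,a,·)
state=q1 head=6 tape=abbaba[a]aa   (q1,a)→(q2,a,→)
state=q2 head=7 tape=abbabaa[a]a
Cell 7 holds a when M halts.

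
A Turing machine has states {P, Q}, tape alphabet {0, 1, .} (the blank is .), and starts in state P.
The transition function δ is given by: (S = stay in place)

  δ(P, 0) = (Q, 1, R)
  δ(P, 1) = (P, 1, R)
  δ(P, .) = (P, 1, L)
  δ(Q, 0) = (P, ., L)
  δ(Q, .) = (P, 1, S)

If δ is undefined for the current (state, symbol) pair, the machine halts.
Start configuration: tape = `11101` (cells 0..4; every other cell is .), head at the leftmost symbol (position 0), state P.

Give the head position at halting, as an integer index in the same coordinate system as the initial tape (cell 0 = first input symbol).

P | [1]1101   read 1 → write 1, move R, go to P
P | 1[1]101   read 1 → write 1, move R, go to P
P | 11[1]01   read 1 → write 1, move R, go to P
P | 111[0]1   read 0 → write 1, move R, go to Q
Q | 1111[1]
At halt the head is at cell 4.

4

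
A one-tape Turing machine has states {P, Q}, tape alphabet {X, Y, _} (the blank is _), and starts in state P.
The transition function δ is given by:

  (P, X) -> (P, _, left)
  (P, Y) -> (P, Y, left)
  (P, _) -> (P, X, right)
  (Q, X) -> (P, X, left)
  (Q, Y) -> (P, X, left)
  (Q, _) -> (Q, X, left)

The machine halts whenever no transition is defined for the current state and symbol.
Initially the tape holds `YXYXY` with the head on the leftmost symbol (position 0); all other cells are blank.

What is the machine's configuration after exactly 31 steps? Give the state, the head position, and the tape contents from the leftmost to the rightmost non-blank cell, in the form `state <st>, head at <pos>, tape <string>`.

state P, head at -1, tape XXXXXYXYXY

state=P head=0 tape=_____[Y]XYXY   (P,Y)→(P,Y,left)
state=P head=-1 tape=____[_]YXYXY   (P,_)→(P,X,right)
state=P head=0 tape=____X[Y]XYXY   (P,Y)→(P,Y,left)
state=P head=-1 tape=____[X]YXYXY   (P,X)→(P,_,left)
state=P head=-2 tape=___[_]_YXYXY   (P,_)→(P,X,right)
state=P head=-1 tape=___X[_]YXYXY   (P,_)→(P,X,right)
state=P head=0 tape=___XX[Y]XYXY   (P,Y)→(P,Y,left)
state=P head=-1 tape=___X[X]YXYXY   (P,X)→(P,_,left)
state=P head=-2 tape=___[X]_YXYXY   (P,X)→(P,_,left)
state=P head=-3 tape=__[_]__YXYXY   (P,_)→(P,X,right)
state=P head=-2 tape=__X[_]_YXYXY   (P,_)→(P,X,right)
state=P head=-1 tape=__XX[_]YXYXY   (P,_)→(P,X,right)
state=P head=0 tape=__XXX[Y]XYXY   (P,Y)→(P,Y,left)
state=P head=-1 tape=__XX[X]YXYXY   (P,X)→(P,_,left)
state=P head=-2 tape=__X[X]_YXYXY   (P,X)→(P,_,left)
state=P head=-3 tape=__[X]__YXYXY   (P,X)→(P,_,left)
state=P head=-4 tape=_[_]___YXYXY   (P,_)→(P,X,right)
state=P head=-3 tape=_X[_]__YXYXY   (P,_)→(P,X,right)
state=P head=-2 tape=_XX[_]_YXYXY   (P,_)→(P,X,right)
state=P head=-1 tape=_XXX[_]YXYXY   (P,_)→(P,X,right)
state=P head=0 tape=_XXXX[Y]XYXY   (P,Y)→(P,Y,left)
state=P head=-1 tape=_XXX[X]YXYXY   (P,X)→(P,_,left)
state=P head=-2 tape=_XX[X]_YXYXY   (P,X)→(P,_,left)
state=P head=-3 tape=_X[X]__YXYXY   (P,X)→(P,_,left)
state=P head=-4 tape=_[X]___YXYXY   (P,X)→(P,_,left)
state=P head=-5 tape=[_]____YXYXY   (P,_)→(P,X,right)
state=P head=-4 tape=X[_]___YXYXY   (P,_)→(P,X,right)
state=P head=-3 tape=XX[_]__YXYXY   (P,_)→(P,X,right)
state=P head=-2 tape=XXX[_]_YXYXY   (P,_)→(P,X,right)
state=P head=-1 tape=XXXX[_]YXYXY   (P,_)→(P,X,right)
state=P head=0 tape=XXXXX[Y]XYXY   (P,Y)→(P,Y,left)
state=P head=-1 tape=XXXX[X]YXYXY
After 31 steps: state P, head at -1, tape XXXXXYXYXY.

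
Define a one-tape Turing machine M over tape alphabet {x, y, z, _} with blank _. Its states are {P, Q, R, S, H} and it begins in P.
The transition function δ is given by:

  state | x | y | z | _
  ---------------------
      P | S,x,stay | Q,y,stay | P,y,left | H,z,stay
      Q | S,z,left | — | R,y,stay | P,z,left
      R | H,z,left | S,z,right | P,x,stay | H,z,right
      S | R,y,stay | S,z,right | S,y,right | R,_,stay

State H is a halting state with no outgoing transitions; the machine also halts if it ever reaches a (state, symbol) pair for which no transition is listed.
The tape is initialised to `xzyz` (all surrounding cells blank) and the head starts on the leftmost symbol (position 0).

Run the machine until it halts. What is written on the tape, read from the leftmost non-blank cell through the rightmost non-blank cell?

state=P head=0 tape=[x]zyz__   (P,x)→(S,x,stay)
state=S head=0 tape=[x]zyz__   (S,x)→(R,y,stay)
state=R head=0 tape=[y]zyz__   (R,y)→(S,z,right)
state=S head=1 tape=z[z]yz__   (S,z)→(S,y,right)
state=S head=2 tape=zy[y]z__   (S,y)→(S,z,right)
state=S head=3 tape=zyz[z]__   (S,z)→(S,y,right)
state=S head=4 tape=zyzy[_]_   (S,_)→(R,_,stay)
state=R head=4 tape=zyzy[_]_   (R,_)→(H,z,right)
state=H head=5 tape=zyzyz[_]
The non-blank tape span at halt is zyzyz.

zyzyz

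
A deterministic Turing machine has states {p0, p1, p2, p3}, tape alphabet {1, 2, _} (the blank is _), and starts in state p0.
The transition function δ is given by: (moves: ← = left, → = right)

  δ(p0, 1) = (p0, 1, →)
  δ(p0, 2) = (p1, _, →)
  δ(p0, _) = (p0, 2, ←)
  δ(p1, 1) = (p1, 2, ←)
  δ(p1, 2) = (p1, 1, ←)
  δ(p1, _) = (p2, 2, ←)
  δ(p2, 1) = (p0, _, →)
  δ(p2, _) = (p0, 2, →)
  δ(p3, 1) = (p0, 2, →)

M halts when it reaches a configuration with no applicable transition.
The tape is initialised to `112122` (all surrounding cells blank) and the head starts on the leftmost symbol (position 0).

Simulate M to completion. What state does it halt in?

p2

p0 | [1]12122   read 1 → write 1, move →, go to p0
p0 | 1[1]2122   read 1 → write 1, move →, go to p0
p0 | 11[2]122   read 2 → write _, move →, go to p1
p1 | 11_[1]22   read 1 → write 2, move ←, go to p1
p1 | 11[_]222   read _ → write 2, move ←, go to p2
p2 | 1[1]2222   read 1 → write _, move →, go to p0
p0 | 1_[2]222   read 2 → write _, move →, go to p1
p1 | 1__[2]22   read 2 → write 1, move ←, go to p1
p1 | 1_[_]122   read _ → write 2, move ←, go to p2
p2 | 1[_]2122   read _ → write 2, move →, go to p0
p0 | 12[2]122   read 2 → write _, move →, go to p1
p1 | 12_[1]22   read 1 → write 2, move ←, go to p1
p1 | 12[_]222   read _ → write 2, move ←, go to p2
p2 | 1[2]2222
No transition is defined for (p2, 2); M halts in state p2.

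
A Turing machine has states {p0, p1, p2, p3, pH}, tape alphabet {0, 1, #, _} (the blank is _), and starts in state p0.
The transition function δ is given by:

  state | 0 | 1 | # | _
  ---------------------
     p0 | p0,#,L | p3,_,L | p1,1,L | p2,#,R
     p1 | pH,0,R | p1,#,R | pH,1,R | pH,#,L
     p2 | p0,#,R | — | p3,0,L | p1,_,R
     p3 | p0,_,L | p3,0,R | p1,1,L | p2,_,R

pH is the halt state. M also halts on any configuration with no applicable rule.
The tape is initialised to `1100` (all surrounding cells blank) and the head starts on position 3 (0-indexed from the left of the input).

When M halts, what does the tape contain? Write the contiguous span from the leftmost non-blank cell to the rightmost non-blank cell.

p0 | 110[0]   read 0 → write #, move L, go to p0
p0 | 11[0]#   read 0 → write #, move L, go to p0
p0 | 1[1]##   read 1 → write _, move L, go to p3
p3 | [1]_##   read 1 → write 0, move R, go to p3
p3 | 0[_]##   read _ → write _, move R, go to p2
p2 | 0_[#]#   read # → write 0, move L, go to p3
p3 | 0[_]0#   read _ → write _, move R, go to p2
p2 | 0_[0]#   read 0 → write #, move R, go to p0
p0 | 0_#[#]   read # → write 1, move L, go to p1
p1 | 0_[#]1   read # → write 1, move R, go to pH
pH | 0_1[1]
The non-blank tape span at halt is 0_11.

0_11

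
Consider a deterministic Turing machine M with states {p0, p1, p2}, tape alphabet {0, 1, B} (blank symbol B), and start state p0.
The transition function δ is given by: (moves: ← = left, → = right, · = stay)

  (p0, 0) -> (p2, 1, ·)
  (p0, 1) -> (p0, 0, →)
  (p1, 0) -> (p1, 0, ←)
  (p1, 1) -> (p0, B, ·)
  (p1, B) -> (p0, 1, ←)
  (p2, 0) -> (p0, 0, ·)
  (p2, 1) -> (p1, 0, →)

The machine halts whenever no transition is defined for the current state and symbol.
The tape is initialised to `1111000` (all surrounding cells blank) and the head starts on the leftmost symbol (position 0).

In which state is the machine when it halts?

state=p0 head=0 tape=BB[1]111000   (p0,1)→(p0,0,→)
state=p0 head=1 tape=BB0[1]11000   (p0,1)→(p0,0,→)
state=p0 head=2 tape=BB00[1]1000   (p0,1)→(p0,0,→)
state=p0 head=3 tape=BB000[1]000   (p0,1)→(p0,0,→)
state=p0 head=4 tape=BB0000[0]00   (p0,0)→(p2,1,·)
state=p2 head=4 tape=BB0000[1]00   (p2,1)→(p1,0,→)
state=p1 head=5 tape=BB00000[0]0   (p1,0)→(p1,0,←)
state=p1 head=4 tape=BB0000[0]00   (p1,0)→(p1,0,←)
state=p1 head=3 tape=BB000[0]000   (p1,0)→(p1,0,←)
state=p1 head=2 tape=BB00[0]0000   (p1,0)→(p1,0,←)
state=p1 head=1 tape=BB0[0]00000   (p1,0)→(p1,0,←)
state=p1 head=0 tape=BB[0]000000   (p1,0)→(p1,0,←)
state=p1 head=-1 tape=B[B]0000000   (p1,B)→(p0,1,←)
state=p0 head=-2 tape=[B]10000000
No transition is defined for (p0, B); M halts in state p0.

p0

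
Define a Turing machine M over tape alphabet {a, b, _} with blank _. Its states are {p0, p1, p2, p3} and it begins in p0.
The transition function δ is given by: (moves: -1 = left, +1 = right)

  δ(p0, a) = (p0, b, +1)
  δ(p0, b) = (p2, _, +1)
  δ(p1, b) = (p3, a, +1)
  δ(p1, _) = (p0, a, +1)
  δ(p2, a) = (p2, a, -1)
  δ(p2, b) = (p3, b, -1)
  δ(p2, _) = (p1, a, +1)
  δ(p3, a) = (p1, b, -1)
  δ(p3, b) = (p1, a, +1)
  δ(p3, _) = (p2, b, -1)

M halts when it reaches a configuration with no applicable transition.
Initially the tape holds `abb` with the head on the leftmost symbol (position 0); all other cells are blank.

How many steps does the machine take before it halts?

state=p0 head=0 tape=__[a]bb__   (p0,a)→(p0,b,+1)
state=p0 head=1 tape=__b[b]b__   (p0,b)→(p2,_,+1)
state=p2 head=2 tape=__b_[b]__   (p2,b)→(p3,b,-1)
state=p3 head=1 tape=__b[_]b__   (p3,_)→(p2,b,-1)
state=p2 head=0 tape=__[b]bb__   (p2,b)→(p3,b,-1)
state=p3 head=-1 tape=_[_]bbb__   (p3,_)→(p2,b,-1)
state=p2 head=-2 tape=[_]bbbb__   (p2,_)→(p1,a,+1)
state=p1 head=-1 tape=a[b]bbb__   (p1,b)→(p3,a,+1)
state=p3 head=0 tape=aa[b]bb__   (p3,b)→(p1,a,+1)
state=p1 head=1 tape=aaa[b]b__   (p1,b)→(p3,a,+1)
state=p3 head=2 tape=aaaa[b]__   (p3,b)→(p1,a,+1)
state=p1 head=3 tape=aaaaa[_]_   (p1,_)→(p0,a,+1)
state=p0 head=4 tape=aaaaaa[_]
M halts after 12 transitions.

12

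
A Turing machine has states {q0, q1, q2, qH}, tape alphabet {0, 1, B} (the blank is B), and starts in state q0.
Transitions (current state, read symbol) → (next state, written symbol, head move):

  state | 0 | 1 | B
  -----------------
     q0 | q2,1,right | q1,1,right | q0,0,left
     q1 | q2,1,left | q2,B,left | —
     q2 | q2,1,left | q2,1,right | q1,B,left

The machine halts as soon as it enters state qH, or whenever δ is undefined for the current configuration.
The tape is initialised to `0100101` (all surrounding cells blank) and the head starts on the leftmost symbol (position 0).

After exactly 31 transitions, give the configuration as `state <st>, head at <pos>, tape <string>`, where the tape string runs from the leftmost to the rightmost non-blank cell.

state q2, head at 1, tape 1

state=q0 head=0 tape=[0]100101B   (q0,0)→(q2,1,right)
state=q2 head=1 tape=1[1]00101B   (q2,1)→(q2,1,right)
state=q2 head=2 tape=11[0]0101B   (q2,0)→(q2,1,left)
state=q2 head=1 tape=1[1]10101B   (q2,1)→(q2,1,right)
state=q2 head=2 tape=11[1]0101B   (q2,1)→(q2,1,right)
state=q2 head=3 tape=111[0]101B   (q2,0)→(q2,1,left)
state=q2 head=2 tape=11[1]1101B   (q2,1)→(q2,1,right)
state=q2 head=3 tape=111[1]101B   (q2,1)→(q2,1,right)
state=q2 head=4 tape=1111[1]01B   (q2,1)→(q2,1,right)
state=q2 head=5 tape=11111[0]1B   (q2,0)→(q2,1,left)
state=q2 head=4 tape=1111[1]11B   (q2,1)→(q2,1,right)
state=q2 head=5 tape=11111[1]1B   (q2,1)→(q2,1,right)
state=q2 head=6 tape=111111[1]B   (q2,1)→(q2,1,right)
state=q2 head=7 tape=1111111[B]   (q2,B)→(q1,B,left)
state=q1 head=6 tape=111111[1]B   (q1,1)→(q2,B,left)
state=q2 head=5 tape=11111[1]BB   (q2,1)→(q2,1,right)
state=q2 head=6 tape=111111[B]B   (q2,B)→(q1,B,left)
state=q1 head=5 tape=11111[1]BB   (q1,1)→(q2,B,left)
state=q2 head=4 tape=1111[1]BBB   (q2,1)→(q2,1,right)
state=q2 head=5 tape=11111[B]BB   (q2,B)→(q1,B,left)
state=q1 head=4 tape=1111[1]BBB   (q1,1)→(q2,B,left)
state=q2 head=3 tape=111[1]BBBB   (q2,1)→(q2,1,right)
state=q2 head=4 tape=1111[B]BBB   (q2,B)→(q1,B,left)
state=q1 head=3 tape=111[1]BBBB   (q1,1)→(q2,B,left)
state=q2 head=2 tape=11[1]BBBBB   (q2,1)→(q2,1,right)
state=q2 head=3 tape=111[B]BBBB   (q2,B)→(q1,B,left)
state=q1 head=2 tape=11[1]BBBBB   (q1,1)→(q2,B,left)
state=q2 head=1 tape=1[1]BBBBBB   (q2,1)→(q2,1,right)
state=q2 head=2 tape=11[B]BBBBB   (q2,B)→(q1,B,left)
state=q1 head=1 tape=1[1]BBBBBB   (q1,1)→(q2,B,left)
state=q2 head=0 tape=[1]BBBBBBB   (q2,1)→(q2,1,right)
state=q2 head=1 tape=1[B]BBBBBB
After 31 steps: state q2, head at 1, tape 1.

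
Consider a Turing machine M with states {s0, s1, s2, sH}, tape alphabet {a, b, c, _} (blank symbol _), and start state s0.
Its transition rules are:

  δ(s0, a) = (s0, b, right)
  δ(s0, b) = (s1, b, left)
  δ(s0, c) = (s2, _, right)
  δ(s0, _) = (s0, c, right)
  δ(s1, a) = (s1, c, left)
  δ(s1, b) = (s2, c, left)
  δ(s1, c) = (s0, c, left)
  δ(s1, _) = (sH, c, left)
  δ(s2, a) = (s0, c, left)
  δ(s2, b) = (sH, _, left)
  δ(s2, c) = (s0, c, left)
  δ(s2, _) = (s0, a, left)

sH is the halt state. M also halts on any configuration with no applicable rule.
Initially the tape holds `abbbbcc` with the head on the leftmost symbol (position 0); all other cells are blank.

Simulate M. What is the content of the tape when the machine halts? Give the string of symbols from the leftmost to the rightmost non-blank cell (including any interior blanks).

cb__bbbcc

state=s0 head=0 tape=__[a]bbbbcc   (s0,a)→(s0,b,right)
state=s0 head=1 tape=__b[b]bbbcc   (s0,b)→(s1,b,left)
state=s1 head=0 tape=__[b]bbbbcc   (s1,b)→(s2,c,left)
state=s2 head=-1 tape=_[_]cbbbbcc   (s2,_)→(s0,a,left)
state=s0 head=-2 tape=[_]acbbbbcc   (s0,_)→(s0,c,right)
state=s0 head=-1 tape=c[a]cbbbbcc   (s0,a)→(s0,b,right)
state=s0 head=0 tape=cb[c]bbbbcc   (s0,c)→(s2,_,right)
state=s2 head=1 tape=cb_[b]bbbcc   (s2,b)→(sH,_,left)
state=sH head=0 tape=cb[_]_bbbcc
The non-blank tape span at halt is cb__bbbcc.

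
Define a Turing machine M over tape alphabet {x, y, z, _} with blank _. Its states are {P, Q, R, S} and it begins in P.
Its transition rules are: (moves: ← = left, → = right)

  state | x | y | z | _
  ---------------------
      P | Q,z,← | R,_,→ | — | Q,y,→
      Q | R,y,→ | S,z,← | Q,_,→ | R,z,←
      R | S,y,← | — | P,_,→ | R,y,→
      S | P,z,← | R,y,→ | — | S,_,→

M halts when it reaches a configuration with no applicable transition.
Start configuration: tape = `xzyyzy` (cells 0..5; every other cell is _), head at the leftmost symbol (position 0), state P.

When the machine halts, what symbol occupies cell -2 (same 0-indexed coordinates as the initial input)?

P | __[x]zyyzy   read x → write z, move ←, go to Q
Q | _[_]zzyyzy   read _ → write z, move ←, go to R
R | [_]zzzyyzy   read _ → write y, move →, go to R
R | y[z]zzyyzy   read z → write _, move →, go to P
P | y_[z]zyyzy
Cell -2 holds y when M halts.

y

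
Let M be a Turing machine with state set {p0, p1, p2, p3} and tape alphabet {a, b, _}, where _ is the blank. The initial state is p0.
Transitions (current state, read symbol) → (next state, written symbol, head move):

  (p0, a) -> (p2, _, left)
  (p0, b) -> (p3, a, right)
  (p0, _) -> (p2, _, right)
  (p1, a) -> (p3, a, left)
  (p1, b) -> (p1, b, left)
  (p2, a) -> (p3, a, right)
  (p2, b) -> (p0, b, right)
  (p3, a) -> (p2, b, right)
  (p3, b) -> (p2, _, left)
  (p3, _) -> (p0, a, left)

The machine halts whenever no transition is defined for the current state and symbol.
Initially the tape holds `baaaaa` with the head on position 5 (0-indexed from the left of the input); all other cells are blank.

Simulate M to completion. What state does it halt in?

p0 | baaaa[a]_   read a → write _, move left, go to p2
p2 | baaa[a]__   read a → write a, move right, go to p3
p3 | baaaa[_]_   read _ → write a, move left, go to p0
p0 | baaa[a]a_   read a → write _, move left, go to p2
p2 | baa[a]_a_   read a → write a, move right, go to p3
p3 | baaa[_]a_   read _ → write a, move left, go to p0
p0 | baa[a]aa_   read a → write _, move left, go to p2
p2 | ba[a]_aa_   read a → write a, move right, go to p3
p3 | baa[_]aa_   read _ → write a, move left, go to p0
p0 | ba[a]aaa_   read a → write _, move left, go to p2
p2 | b[a]_aaa_   read a → write a, move right, go to p3
p3 | ba[_]aaa_   read _ → write a, move left, go to p0
p0 | b[a]aaaa_   read a → write _, move left, go to p2
p2 | [b]_aaaa_   read b → write b, move right, go to p0
p0 | b[_]aaaa_   read _ → write _, move right, go to p2
p2 | b_[a]aaa_   read a → write a, move right, go to p3
p3 | b_a[a]aa_   read a → write b, move right, go to p2
p2 | b_ab[a]a_   read a → write a, move right, go to p3
p3 | b_aba[a]_   read a → write b, move right, go to p2
p2 | b_abab[_]
No transition is defined for (p2, _); M halts in state p2.

p2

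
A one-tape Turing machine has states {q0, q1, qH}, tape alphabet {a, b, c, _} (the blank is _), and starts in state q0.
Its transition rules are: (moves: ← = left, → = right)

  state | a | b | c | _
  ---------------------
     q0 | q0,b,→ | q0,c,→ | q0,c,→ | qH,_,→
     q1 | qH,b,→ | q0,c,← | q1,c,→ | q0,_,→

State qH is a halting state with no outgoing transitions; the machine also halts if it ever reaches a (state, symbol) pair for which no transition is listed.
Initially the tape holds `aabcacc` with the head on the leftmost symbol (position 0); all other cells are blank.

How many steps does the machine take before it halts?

8

q0 | [a]abcacc__   read a → write b, move →, go to q0
q0 | b[a]bcacc__   read a → write b, move →, go to q0
q0 | bb[b]cacc__   read b → write c, move →, go to q0
q0 | bbc[c]acc__   read c → write c, move →, go to q0
q0 | bbcc[a]cc__   read a → write b, move →, go to q0
q0 | bbccb[c]c__   read c → write c, move →, go to q0
q0 | bbccbc[c]__   read c → write c, move →, go to q0
q0 | bbccbcc[_]_   read _ → write _, move →, go to qH
qH | bbccbcc_[_]
M halts after 8 transitions.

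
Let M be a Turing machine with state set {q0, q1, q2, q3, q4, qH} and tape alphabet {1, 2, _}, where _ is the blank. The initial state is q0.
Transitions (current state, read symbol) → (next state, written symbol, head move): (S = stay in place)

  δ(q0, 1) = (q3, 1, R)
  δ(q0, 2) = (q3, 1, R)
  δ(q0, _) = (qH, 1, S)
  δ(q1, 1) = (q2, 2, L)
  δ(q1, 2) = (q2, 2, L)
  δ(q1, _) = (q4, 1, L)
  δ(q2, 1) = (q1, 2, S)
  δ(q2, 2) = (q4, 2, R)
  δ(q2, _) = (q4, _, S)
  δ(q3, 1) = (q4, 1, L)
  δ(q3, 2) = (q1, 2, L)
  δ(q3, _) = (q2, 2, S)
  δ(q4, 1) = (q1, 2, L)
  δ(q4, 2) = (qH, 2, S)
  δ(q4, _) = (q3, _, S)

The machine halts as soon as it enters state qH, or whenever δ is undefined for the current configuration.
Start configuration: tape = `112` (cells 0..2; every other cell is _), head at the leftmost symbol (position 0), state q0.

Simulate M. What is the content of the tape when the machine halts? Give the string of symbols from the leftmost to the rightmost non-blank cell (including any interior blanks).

222212

state=q0 head=0 tape=___[1]12   (q0,1)→(q3,1,R)
state=q3 head=1 tape=___1[1]2   (q3,1)→(q4,1,L)
state=q4 head=0 tape=___[1]12   (q4,1)→(q1,2,L)
state=q1 head=-1 tape=__[_]212   (q1,_)→(q4,1,L)
state=q4 head=-2 tape=_[_]1212   (q4,_)→(q3,_,S)
state=q3 head=-2 tape=_[_]1212   (q3,_)→(q2,2,S)
state=q2 head=-2 tape=_[2]1212   (q2,2)→(q4,2,R)
state=q4 head=-1 tape=_2[1]212   (q4,1)→(q1,2,L)
state=q1 head=-2 tape=_[2]2212   (q1,2)→(q2,2,L)
state=q2 head=-3 tape=[_]22212   (q2,_)→(q4,_,S)
state=q4 head=-3 tape=[_]22212   (q4,_)→(q3,_,S)
state=q3 head=-3 tape=[_]22212   (q3,_)→(q2,2,S)
state=q2 head=-3 tape=[2]22212   (q2,2)→(q4,2,R)
state=q4 head=-2 tape=2[2]2212   (q4,2)→(qH,2,S)
state=qH head=-2 tape=2[2]2212
The non-blank tape span at halt is 222212.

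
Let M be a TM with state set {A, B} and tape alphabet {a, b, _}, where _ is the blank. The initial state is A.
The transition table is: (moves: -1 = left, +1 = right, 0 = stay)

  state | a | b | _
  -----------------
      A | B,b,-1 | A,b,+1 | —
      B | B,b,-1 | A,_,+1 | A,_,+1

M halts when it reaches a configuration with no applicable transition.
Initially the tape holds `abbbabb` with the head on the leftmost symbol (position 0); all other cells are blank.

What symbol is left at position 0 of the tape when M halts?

state=A head=0 tape=_[a]bbbabb_   (A,a)→(B,b,-1)
state=B head=-1 tape=[_]bbbbabb_   (B,_)→(A,_,+1)
state=A head=0 tape=_[b]bbbabb_   (A,b)→(A,b,+1)
state=A head=1 tape=_b[b]bbabb_   (A,b)→(A,b,+1)
state=A head=2 tape=_bb[b]babb_   (A,b)→(A,b,+1)
state=A head=3 tape=_bbb[b]abb_   (A,b)→(A,b,+1)
state=A head=4 tape=_bbbb[a]bb_   (A,a)→(B,b,-1)
state=B head=3 tape=_bbb[b]bbb_   (B,b)→(A,_,+1)
state=A head=4 tape=_bbb_[b]bb_   (A,b)→(A,b,+1)
state=A head=5 tape=_bbb_b[b]b_   (A,b)→(A,b,+1)
state=A head=6 tape=_bbb_bb[b]_   (A,b)→(A,b,+1)
state=A head=7 tape=_bbb_bbb[_]
Cell 0 holds b when M halts.

b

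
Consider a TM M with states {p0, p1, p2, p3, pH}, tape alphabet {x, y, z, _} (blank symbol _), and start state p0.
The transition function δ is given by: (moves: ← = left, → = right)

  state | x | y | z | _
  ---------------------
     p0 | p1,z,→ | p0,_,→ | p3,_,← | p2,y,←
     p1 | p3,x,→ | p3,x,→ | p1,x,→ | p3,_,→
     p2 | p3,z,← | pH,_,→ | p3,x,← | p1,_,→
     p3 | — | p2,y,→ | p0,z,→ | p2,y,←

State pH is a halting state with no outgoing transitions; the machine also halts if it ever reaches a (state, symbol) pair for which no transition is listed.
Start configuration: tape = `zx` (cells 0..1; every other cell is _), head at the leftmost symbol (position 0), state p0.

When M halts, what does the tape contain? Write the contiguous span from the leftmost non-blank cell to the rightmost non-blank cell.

xxyxyzy

p0 | ___[z]x___   read z → write _, move ←, go to p3
p3 | __[_]_x___   read _ → write y, move ←, go to p2
p2 | _[_]y_x___   read _ → write _, move →, go to p1
p1 | __[y]_x___   read y → write x, move →, go to p3
p3 | __x[_]x___   read _ → write y, move ←, go to p2
p2 | __[x]yx___   read x → write z, move ←, go to p3
p3 | _[_]zyx___   read _ → write y, move ←, go to p2
p2 | [_]yzyx___   read _ → write _, move →, go to p1
p1 | _[y]zyx___   read y → write x, move →, go to p3
p3 | _x[z]yx___   read z → write z, move →, go to p0
p0 | _xz[y]x___   read y → write _, move →, go to p0
p0 | _xz_[x]___   read x → write z, move →, go to p1
p1 | _xz_z[_]__   read _ → write _, move →, go to p3
p3 | _xz_z_[_]_   read _ → write y, move ←, go to p2
p2 | _xz_z[_]y_   read _ → write _, move →, go to p1
p1 | _xz_z_[y]_   read y → write x, move →, go to p3
p3 | _xz_z_x[_]   read _ → write y, move ←, go to p2
p2 | _xz_z_[x]y   read x → write z, move ←, go to p3
p3 | _xz_z[_]zy   read _ → write y, move ←, go to p2
p2 | _xz_[z]yzy   read z → write x, move ←, go to p3
p3 | _xz[_]xyzy   read _ → write y, move ←, go to p2
p2 | _x[z]yxyzy   read z → write x, move ←, go to p3
p3 | _[x]xyxyzy
The non-blank tape span at halt is xxyxyzy.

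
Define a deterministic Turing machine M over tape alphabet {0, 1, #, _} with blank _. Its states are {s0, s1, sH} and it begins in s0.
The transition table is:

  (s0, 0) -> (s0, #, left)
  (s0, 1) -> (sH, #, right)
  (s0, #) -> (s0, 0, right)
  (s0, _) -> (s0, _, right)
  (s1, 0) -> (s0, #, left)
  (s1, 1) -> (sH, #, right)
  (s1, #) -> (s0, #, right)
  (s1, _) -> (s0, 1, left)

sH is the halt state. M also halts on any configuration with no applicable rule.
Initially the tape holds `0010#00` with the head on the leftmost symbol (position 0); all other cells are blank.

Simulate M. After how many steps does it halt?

9

state=s0 head=0 tape=_[0]010#00   (s0,0)→(s0,#,left)
state=s0 head=-1 tape=[_]#010#00   (s0,_)→(s0,_,right)
state=s0 head=0 tape=_[#]010#00   (s0,#)→(s0,0,right)
state=s0 head=1 tape=_0[0]10#00   (s0,0)→(s0,#,left)
state=s0 head=0 tape=_[0]#10#00   (s0,0)→(s0,#,left)
state=s0 head=-1 tape=[_]##10#00   (s0,_)→(s0,_,right)
state=s0 head=0 tape=_[#]#10#00   (s0,#)→(s0,0,right)
state=s0 head=1 tape=_0[#]10#00   (s0,#)→(s0,0,right)
state=s0 head=2 tape=_00[1]0#00   (s0,1)→(sH,#,right)
state=sH head=3 tape=_00#[0]#00
M halts after 9 transitions.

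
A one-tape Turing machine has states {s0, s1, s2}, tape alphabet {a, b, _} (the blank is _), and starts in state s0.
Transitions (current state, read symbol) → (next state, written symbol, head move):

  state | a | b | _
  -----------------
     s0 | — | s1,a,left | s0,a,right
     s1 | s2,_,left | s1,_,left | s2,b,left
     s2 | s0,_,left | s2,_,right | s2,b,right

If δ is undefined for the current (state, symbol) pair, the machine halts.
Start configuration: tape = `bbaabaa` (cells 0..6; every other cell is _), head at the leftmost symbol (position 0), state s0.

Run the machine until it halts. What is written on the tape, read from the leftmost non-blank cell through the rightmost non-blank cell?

baaaaaaabaa

s0 | ____[b]baabaa   read b → write a, move left, go to s1
s1 | ___[_]abaabaa   read _ → write b, move left, go to s2
s2 | __[_]babaabaa   read _ → write b, move right, go to s2
s2 | __b[b]abaabaa   read b → write _, move right, go to s2
s2 | __b_[a]baabaa   read a → write _, move left, go to s0
s0 | __b[_]_baabaa   read _ → write a, move right, go to s0
s0 | __ba[_]baabaa   read _ → write a, move right, go to s0
s0 | __baa[b]aabaa   read b → write a, move left, go to s1
s1 | __ba[a]aaabaa   read a → write _, move left, go to s2
s2 | __b[a]_aaabaa   read a → write _, move left, go to s0
s0 | __[b]__aaabaa   read b → write a, move left, go to s1
s1 | _[_]a__aaabaa   read _ → write b, move left, go to s2
s2 | [_]ba__aaabaa   read _ → write b, move right, go to s2
s2 | b[b]a__aaabaa   read b → write _, move right, go to s2
s2 | b_[a]__aaabaa   read a → write _, move left, go to s0
s0 | b[_]___aaabaa   read _ → write a, move right, go to s0
s0 | ba[_]__aaabaa   read _ → write a, move right, go to s0
s0 | baa[_]_aaabaa   read _ → write a, move right, go to s0
s0 | baaa[_]aaabaa   read _ → write a, move right, go to s0
s0 | baaaa[a]aabaa
The non-blank tape span at halt is baaaaaaabaa.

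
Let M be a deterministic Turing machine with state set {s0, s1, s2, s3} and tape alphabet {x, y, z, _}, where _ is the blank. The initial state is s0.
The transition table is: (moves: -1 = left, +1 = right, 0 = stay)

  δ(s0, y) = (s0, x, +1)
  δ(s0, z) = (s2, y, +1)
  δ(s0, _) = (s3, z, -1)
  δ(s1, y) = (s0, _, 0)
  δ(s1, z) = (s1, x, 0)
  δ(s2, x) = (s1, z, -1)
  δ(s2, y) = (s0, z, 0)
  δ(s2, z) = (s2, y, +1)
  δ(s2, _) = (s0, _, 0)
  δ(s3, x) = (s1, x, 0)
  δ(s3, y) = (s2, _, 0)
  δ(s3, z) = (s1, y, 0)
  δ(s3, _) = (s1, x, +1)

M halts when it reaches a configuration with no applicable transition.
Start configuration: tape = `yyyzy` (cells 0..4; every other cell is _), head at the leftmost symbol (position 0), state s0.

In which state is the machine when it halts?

s0 | [y]yyzy_   read y → write x, move +1, go to s0
s0 | x[y]yzy_   read y → write x, move +1, go to s0
s0 | xx[y]zy_   read y → write x, move +1, go to s0
s0 | xxx[z]y_   read z → write y, move +1, go to s2
s2 | xxxy[y]_   read y → write z, move 0, go to s0
s0 | xxxy[z]_   read z → write y, move +1, go to s2
s2 | xxxyy[_]   read _ → write _, move 0, go to s0
s0 | xxxyy[_]   read _ → write z, move -1, go to s3
s3 | xxxy[y]z   read y → write _, move 0, go to s2
s2 | xxxy[_]z   read _ → write _, move 0, go to s0
s0 | xxxy[_]z   read _ → write z, move -1, go to s3
s3 | xxx[y]zz   read y → write _, move 0, go to s2
s2 | xxx[_]zz   read _ → write _, move 0, go to s0
s0 | xxx[_]zz   read _ → write z, move -1, go to s3
s3 | xx[x]zzz   read x → write x, move 0, go to s1
s1 | xx[x]zzz
No transition is defined for (s1, x); M halts in state s1.

s1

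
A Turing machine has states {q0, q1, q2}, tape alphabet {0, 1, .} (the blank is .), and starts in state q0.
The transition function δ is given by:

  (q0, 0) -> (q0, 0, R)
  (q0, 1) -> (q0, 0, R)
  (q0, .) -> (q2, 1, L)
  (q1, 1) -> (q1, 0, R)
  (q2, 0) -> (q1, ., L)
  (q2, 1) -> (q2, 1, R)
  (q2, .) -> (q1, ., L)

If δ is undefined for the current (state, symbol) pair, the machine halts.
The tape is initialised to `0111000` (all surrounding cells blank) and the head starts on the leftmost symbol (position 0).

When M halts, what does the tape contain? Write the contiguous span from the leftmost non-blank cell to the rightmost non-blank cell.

000000.1

q0 | [0]111000.   read 0 → write 0, move R, go to q0
q0 | 0[1]11000.   read 1 → write 0, move R, go to q0
q0 | 00[1]1000.   read 1 → write 0, move R, go to q0
q0 | 000[1]000.   read 1 → write 0, move R, go to q0
q0 | 0000[0]00.   read 0 → write 0, move R, go to q0
q0 | 00000[0]0.   read 0 → write 0, move R, go to q0
q0 | 000000[0].   read 0 → write 0, move R, go to q0
q0 | 0000000[.]   read . → write 1, move L, go to q2
q2 | 000000[0]1   read 0 → write ., move L, go to q1
q1 | 00000[0].1
The non-blank tape span at halt is 000000.1.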